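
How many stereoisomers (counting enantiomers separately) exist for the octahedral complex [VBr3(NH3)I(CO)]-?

In an octahedral complex each vertex has one trans partner and four cis neighbours.
The distinct arrangements are (4 in all): Br mer (3 arrangements); Br fac (chiral).
One of these lacks any improper symmetry element and so occurs as an enantiomeric pair, giving 4 + 1 = 5 stereoisomers in total.

5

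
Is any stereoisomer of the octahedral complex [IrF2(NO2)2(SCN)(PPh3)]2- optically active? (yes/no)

The six octahedral sites form three mutually perpendicular trans pairs.
The distinct arrangements are (6 in all): F trans, NO2 trans; F trans, NO2 cis; F cis, NO2 cis (3 arrangements, 2 chiral); F cis, NO2 trans.
Of these, 2 lack any improper symmetry element and so occur as enantiomeric pairs, giving 6 + 2 = 8 stereoisomers in total.

yes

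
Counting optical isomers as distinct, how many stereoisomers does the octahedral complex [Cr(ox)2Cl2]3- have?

An octahedron has six vertices in three trans pairs; every non-trans pair is cis.
Each ox is bidentate and must span two cis positions.
Working through the distinct placements yields 2 geometric isomers: Cl trans; Cl cis (chiral).
One of these lacks any improper symmetry element and so occurs as an enantiomeric pair, giving 2 + 1 = 3 stereoisomers in total.

3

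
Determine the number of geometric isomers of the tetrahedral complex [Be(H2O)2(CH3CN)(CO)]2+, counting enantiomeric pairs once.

Only one geometric arrangement is possible.

1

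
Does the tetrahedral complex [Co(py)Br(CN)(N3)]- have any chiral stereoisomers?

In a tetrahedral complex all four positions are equivalent and every pair of ligands is adjacent — there is no cis/trans distinction.
Only one geometric arrangement is possible; it has no improper symmetry element, so it exists as a pair of enantiomers (2 stereoisomers).

yes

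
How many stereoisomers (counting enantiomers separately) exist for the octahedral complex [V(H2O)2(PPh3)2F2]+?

In an octahedral complex each vertex has one trans partner and four cis neighbours.
The distinct arrangements are (5 in all): H2O trans, PPh3 trans, F trans; H2O cis, PPh3 cis, F trans; H2O cis, PPh3 trans, F cis; H2O cis, PPh3 cis, F cis (chiral); H2O trans, PPh3 cis, F cis.
One of these lacks any improper symmetry element and so occurs as an enantiomeric pair, giving 5 + 1 = 6 stereoisomers in total.

6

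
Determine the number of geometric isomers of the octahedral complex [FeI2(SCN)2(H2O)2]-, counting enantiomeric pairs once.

5

An octahedron has six vertices in three trans pairs; every non-trans pair is cis.
Systematic placement gives 5 geometric isomers: I trans, SCN trans, H2O trans; I cis, SCN cis, H2O trans; I cis, SCN trans, H2O cis; I cis, SCN cis, H2O cis (chiral); I trans, SCN cis, H2O cis.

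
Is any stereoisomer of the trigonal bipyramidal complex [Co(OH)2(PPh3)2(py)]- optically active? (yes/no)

yes

In a trigonal bipyramid the two axial positions differ from the three equatorial ones.
Exhaustive case analysis gives 5 geometric isomers.
One of these lacks any improper symmetry element and so occurs as an enantiomeric pair, giving 5 + 1 = 6 stereoisomers in total.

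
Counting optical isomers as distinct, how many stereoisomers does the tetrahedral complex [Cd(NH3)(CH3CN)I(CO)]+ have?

2

All four vertices of a tetrahedron are equivalent and mutually adjacent, so cis/trans isomerism cannot arise.
Only one geometric arrangement is possible; it has no improper symmetry element, so it exists as a pair of enantiomers (2 stereoisomers).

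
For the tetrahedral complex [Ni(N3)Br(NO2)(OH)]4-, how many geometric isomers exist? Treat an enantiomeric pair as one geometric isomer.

1

In a tetrahedral complex all four positions are equivalent and every pair of ligands is adjacent — there is no cis/trans distinction.
Only one geometric arrangement is possible; it has no improper symmetry element, so it exists as a pair of enantiomers (2 stereoisomers).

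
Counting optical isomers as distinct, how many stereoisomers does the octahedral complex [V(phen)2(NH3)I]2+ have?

Each phen is bidentate and must span two cis positions.
There are 2 geometric isomers: NH3 and I mutually trans; NH3 and I mutually cis (chiral).
One of these lacks any improper symmetry element and so occurs as an enantiomeric pair, giving 2 + 1 = 3 stereoisomers in total.

3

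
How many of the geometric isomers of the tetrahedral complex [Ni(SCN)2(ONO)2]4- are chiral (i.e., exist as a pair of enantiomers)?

0

In a tetrahedral complex all four positions are equivalent and every pair of ligands is adjacent — there is no cis/trans distinction.
Only one geometric arrangement is possible.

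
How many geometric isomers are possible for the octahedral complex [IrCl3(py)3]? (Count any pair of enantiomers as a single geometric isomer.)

2

The six octahedral sites form three mutually perpendicular trans pairs.
Systematic placement gives 2 geometric isomers: Cl mer; Cl fac.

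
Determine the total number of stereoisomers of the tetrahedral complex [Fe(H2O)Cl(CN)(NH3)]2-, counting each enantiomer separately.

2

In a tetrahedral complex all four positions are equivalent and every pair of ligands is adjacent — there is no cis/trans distinction.
Only one geometric arrangement is possible; it has no improper symmetry element, so it exists as a pair of enantiomers (2 stereoisomers).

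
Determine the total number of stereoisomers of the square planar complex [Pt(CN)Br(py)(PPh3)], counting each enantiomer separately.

3

A square has two trans pairs of vertices; adjacent vertices are cis.
The distinct arrangements are (3 in all): (Br/PPh3 trans, CN/py trans); (Br/py trans, CN/PPh3 trans); (Br/CN trans, PPh3/py trans).
Each arrangement has an internal mirror plane or centre of symmetry, so none is chiral.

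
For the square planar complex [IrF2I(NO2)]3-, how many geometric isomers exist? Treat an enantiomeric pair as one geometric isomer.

2

In a square planar complex each vertex has one trans partner and two cis neighbours.
Systematic placement gives 2 geometric isomers: F cis; F trans.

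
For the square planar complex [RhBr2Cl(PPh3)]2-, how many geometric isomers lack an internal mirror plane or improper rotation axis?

0

A square has two trans pairs of vertices; adjacent vertices are cis.
There are 2 geometric isomers: Br cis; Br trans.
Each arrangement has an internal mirror plane or centre of symmetry, so none is chiral.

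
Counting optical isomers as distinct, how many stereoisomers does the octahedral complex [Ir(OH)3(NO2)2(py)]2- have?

An octahedron has six vertices in three trans pairs; every non-trans pair is cis.
Working through the distinct placements yields 3 geometric isomers: OH mer, NO2 trans; OH fac, NO2 cis; OH mer, NO2 cis.
Each arrangement has an internal mirror plane or centre of symmetry, so none is chiral.

3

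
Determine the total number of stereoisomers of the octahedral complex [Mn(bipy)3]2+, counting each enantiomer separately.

An octahedron has six vertices in three trans pairs; every non-trans pair is cis.
Each bipy is bidentate and must span two cis positions.
Only one geometric arrangement is possible; it has no improper symmetry element, so it exists as a pair of enantiomers (2 stereoisomers).

2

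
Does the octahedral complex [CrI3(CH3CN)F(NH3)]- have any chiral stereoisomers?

yes

The distinct arrangements are (4 in all): I mer (3 arrangements); I fac (chiral).
One of these lacks any improper symmetry element and so occurs as an enantiomeric pair, giving 4 + 1 = 5 stereoisomers in total.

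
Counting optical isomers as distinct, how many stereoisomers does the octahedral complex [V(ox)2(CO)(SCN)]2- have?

3

Each ox is bidentate and must span two cis positions.
Working through the distinct placements yields 2 geometric isomers: CO and SCN mutually trans; CO and SCN mutually cis (chiral).
One of these lacks any improper symmetry element and so occurs as an enantiomeric pair, giving 2 + 1 = 3 stereoisomers in total.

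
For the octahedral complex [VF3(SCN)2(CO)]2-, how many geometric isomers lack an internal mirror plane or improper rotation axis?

In an octahedral complex each vertex has one trans partner and four cis neighbours.
The distinct arrangements are (3 in all): F mer, SCN trans; F fac, SCN cis; F mer, SCN cis.
Each arrangement has an internal mirror plane or centre of symmetry, so none is chiral.

0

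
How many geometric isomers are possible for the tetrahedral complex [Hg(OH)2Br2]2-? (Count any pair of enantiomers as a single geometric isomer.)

1

All four vertices of a tetrahedron are equivalent and mutually adjacent, so cis/trans isomerism cannot arise.
Only one geometric arrangement is possible.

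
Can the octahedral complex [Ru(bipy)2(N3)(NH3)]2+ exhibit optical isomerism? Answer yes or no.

In an octahedral complex each vertex has one trans partner and four cis neighbours.
Each bipy is bidentate and must span two cis positions.
There are 2 geometric isomers: N3 and NH3 mutually trans; N3 and NH3 mutually cis (chiral).
One of these lacks any improper symmetry element and so occurs as an enantiomeric pair, giving 2 + 1 = 3 stereoisomers in total.

yes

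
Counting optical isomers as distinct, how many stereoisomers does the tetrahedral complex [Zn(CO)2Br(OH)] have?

Only one geometric arrangement is possible.

1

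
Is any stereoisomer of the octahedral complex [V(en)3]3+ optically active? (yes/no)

In an octahedral complex each vertex has one trans partner and four cis neighbours.
Each en is bidentate and must span two cis positions.
Only one geometric arrangement is possible; it has no improper symmetry element, so it exists as a pair of enantiomers (2 stereoisomers).

yes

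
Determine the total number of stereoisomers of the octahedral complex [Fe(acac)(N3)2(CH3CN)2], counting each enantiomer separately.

4

An octahedron has six vertices in three trans pairs; every non-trans pair is cis.
Each acac is bidentate and must span two cis positions.
Systematic placement gives 3 geometric isomers: N3 cis, CH3CN trans; N3 cis, CH3CN cis (chiral); N3 trans, CH3CN cis.
One of these lacks any improper symmetry element and so occurs as an enantiomeric pair, giving 3 + 1 = 4 stereoisomers in total.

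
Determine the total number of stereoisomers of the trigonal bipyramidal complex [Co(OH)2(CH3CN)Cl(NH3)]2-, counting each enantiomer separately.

A trigonal bipyramid has two axial and three equatorial sites, which are chemically inequivalent.
Placing the ligands in turn and identifying arrangements related by rotation or reflection leaves 7 distinct geometric isomers.
Of these, 3 lack any improper symmetry element and so occur as enantiomeric pairs, giving 7 + 3 = 10 stereoisomers in total.

10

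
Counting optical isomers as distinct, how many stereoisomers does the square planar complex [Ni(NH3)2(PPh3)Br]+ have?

2

In a square planar complex each vertex has one trans partner and two cis neighbours.
Systematic placement gives 2 geometric isomers: NH3 cis; NH3 trans.
Each arrangement has an internal mirror plane or centre of symmetry, so none is chiral.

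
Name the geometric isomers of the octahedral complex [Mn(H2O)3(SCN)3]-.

fac and mer

In an octahedral complex each vertex has one trans partner and four cis neighbours.
There are 2 geometric isomers: H2O mer; H2O fac.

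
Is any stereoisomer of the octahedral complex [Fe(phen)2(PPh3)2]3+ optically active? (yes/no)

Each phen is bidentate and must span two cis positions.
Systematic placement gives 2 geometric isomers: PPh3 trans; PPh3 cis (chiral).
One of these lacks any improper symmetry element and so occurs as an enantiomeric pair, giving 2 + 1 = 3 stereoisomers in total.

yes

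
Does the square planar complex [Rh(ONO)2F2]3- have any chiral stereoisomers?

no

In a square planar complex each vertex has one trans partner and two cis neighbours.
Working through the distinct placements yields 2 geometric isomers: ONO cis; ONO trans.
Each arrangement has an internal mirror plane or centre of symmetry, so none is chiral.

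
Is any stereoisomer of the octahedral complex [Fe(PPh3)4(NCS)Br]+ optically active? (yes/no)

no

In an octahedral complex each vertex has one trans partner and four cis neighbours.
Working through the distinct placements yields 2 geometric isomers: NCS and Br mutually trans; NCS and Br mutually cis.
Each arrangement has an internal mirror plane or centre of symmetry, so none is chiral.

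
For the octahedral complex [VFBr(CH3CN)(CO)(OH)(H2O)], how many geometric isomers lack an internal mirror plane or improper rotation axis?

15

An octahedron has six vertices in three trans pairs; every non-trans pair is cis.
Placing the ligands in turn and identifying arrangements related by rotation or reflection leaves 15 distinct geometric isomers.
Of these, 15 lack any improper symmetry element and so occur as enantiomeric pairs, giving 15 + 15 = 30 stereoisomers in total.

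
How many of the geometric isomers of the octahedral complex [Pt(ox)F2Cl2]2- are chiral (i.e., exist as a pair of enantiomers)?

1

In an octahedral complex each vertex has one trans partner and four cis neighbours.
Each ox is bidentate and must span two cis positions.
There are 3 geometric isomers: F cis, Cl trans; F cis, Cl cis (chiral); F trans, Cl cis.
One of these lacks any improper symmetry element and so occurs as an enantiomeric pair, giving 3 + 1 = 4 stereoisomers in total.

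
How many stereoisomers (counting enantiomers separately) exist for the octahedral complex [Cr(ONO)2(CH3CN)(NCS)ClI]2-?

15

The six octahedral sites form three mutually perpendicular trans pairs.
Placing the ligands in turn and identifying arrangements related by rotation or reflection leaves 9 distinct geometric isomers.
Of these, 6 lack any improper symmetry element and so occur as enantiomeric pairs, giving 9 + 6 = 15 stereoisomers in total.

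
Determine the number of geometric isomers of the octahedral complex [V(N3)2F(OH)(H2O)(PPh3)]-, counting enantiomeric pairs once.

An octahedron has six vertices in three trans pairs; every non-trans pair is cis.
Systematic enumeration (placing each ligand type in turn and discarding arrangements equivalent by rotation or reflection) gives 9 geometric isomers.

9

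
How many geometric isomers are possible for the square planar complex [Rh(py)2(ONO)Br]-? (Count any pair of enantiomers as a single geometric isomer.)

2

A square has two trans pairs of vertices; adjacent vertices are cis.
Working through the distinct placements yields 2 geometric isomers: py cis; py trans.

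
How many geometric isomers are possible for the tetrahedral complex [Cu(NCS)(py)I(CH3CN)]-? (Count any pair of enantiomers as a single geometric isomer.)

1

Only one geometric arrangement is possible; it has no improper symmetry element, so it exists as a pair of enantiomers (2 stereoisomers).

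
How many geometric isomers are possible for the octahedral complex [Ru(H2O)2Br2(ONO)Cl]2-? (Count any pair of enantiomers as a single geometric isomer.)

Working through the distinct placements yields 6 geometric isomers: H2O cis, Br trans; H2O trans, Br trans; H2O cis, Br cis (3 arrangements, 2 chiral); H2O trans, Br cis.

6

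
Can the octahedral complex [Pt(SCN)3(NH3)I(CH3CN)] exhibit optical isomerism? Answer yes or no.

yes

In an octahedral complex each vertex has one trans partner and four cis neighbours.
Working through the distinct placements yields 4 geometric isomers: SCN mer (3 arrangements); SCN fac (chiral).
One of these lacks any improper symmetry element and so occurs as an enantiomeric pair, giving 4 + 1 = 5 stereoisomers in total.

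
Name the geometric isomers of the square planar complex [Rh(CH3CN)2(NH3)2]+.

cis and trans

Working through the distinct placements yields 2 geometric isomers: CH3CN cis; CH3CN trans.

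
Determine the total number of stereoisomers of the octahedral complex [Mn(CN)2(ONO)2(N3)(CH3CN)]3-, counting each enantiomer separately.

8

In an octahedral complex each vertex has one trans partner and four cis neighbours.
The distinct arrangements are (6 in all): CN cis, ONO trans; CN cis, ONO cis (3 arrangements, 2 chiral); CN trans, ONO trans; CN trans, ONO cis.
Of these, 2 lack any improper symmetry element and so occur as enantiomeric pairs, giving 6 + 2 = 8 stereoisomers in total.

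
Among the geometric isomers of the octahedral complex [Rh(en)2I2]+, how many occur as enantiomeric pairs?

1

An octahedron has six vertices in three trans pairs; every non-trans pair is cis.
Each en is bidentate and must span two cis positions.
Systematic placement gives 2 geometric isomers: I trans; I cis (chiral).
One of these lacks any improper symmetry element and so occurs as an enantiomeric pair, giving 2 + 1 = 3 stereoisomers in total.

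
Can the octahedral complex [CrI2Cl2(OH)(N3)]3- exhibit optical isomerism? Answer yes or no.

yes

An octahedron has six vertices in three trans pairs; every non-trans pair is cis.
The distinct arrangements are (6 in all): I trans, Cl trans; I cis, Cl trans; I cis, Cl cis (3 arrangements, 2 chiral); I trans, Cl cis.
Of these, 2 lack any improper symmetry element and so occur as enantiomeric pairs, giving 6 + 2 = 8 stereoisomers in total.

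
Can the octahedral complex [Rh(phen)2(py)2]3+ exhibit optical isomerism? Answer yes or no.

yes

An octahedron has six vertices in three trans pairs; every non-trans pair is cis.
Each phen is bidentate and must span two cis positions.
The distinct arrangements are (2 in all): py trans; py cis (chiral).
One of these lacks any improper symmetry element and so occurs as an enantiomeric pair, giving 2 + 1 = 3 stereoisomers in total.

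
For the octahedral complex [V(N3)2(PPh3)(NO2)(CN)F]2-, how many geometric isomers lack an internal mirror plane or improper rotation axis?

6

In an octahedral complex each vertex has one trans partner and four cis neighbours.
Placing the ligands in turn and identifying arrangements related by rotation or reflection leaves 9 distinct geometric isomers.
Of these, 6 lack any improper symmetry element and so occur as enantiomeric pairs, giving 9 + 6 = 15 stereoisomers in total.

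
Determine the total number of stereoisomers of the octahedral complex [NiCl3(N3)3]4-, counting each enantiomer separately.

In an octahedral complex each vertex has one trans partner and four cis neighbours.
Working through the distinct placements yields 2 geometric isomers: Cl mer; Cl fac.
Each arrangement has an internal mirror plane or centre of symmetry, so none is chiral.

2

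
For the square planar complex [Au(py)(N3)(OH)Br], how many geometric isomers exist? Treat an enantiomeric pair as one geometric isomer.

Working through the distinct placements yields 3 geometric isomers: (Br/OH trans, N3/py trans); (Br/py trans, N3/OH trans); (Br/N3 trans, OH/py trans).

3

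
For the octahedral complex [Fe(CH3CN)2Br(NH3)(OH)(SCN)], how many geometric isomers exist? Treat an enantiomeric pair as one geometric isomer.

9

An octahedron has six vertices in three trans pairs; every non-trans pair is cis.
Placing the ligands in turn and identifying arrangements related by rotation or reflection leaves 9 distinct geometric isomers.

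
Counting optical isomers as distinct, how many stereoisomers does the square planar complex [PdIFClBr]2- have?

The distinct arrangements are (3 in all): (Br/F trans, Cl/I trans); (Br/I trans, Cl/F trans); (Br/Cl trans, F/I trans).
Each arrangement has an internal mirror plane or centre of symmetry, so none is chiral.

3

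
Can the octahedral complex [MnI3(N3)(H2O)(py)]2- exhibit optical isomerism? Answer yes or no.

yes

In an octahedral complex each vertex has one trans partner and four cis neighbours.
Working through the distinct placements yields 4 geometric isomers: I mer (3 arrangements); I fac (chiral).
One of these lacks any improper symmetry element and so occurs as an enantiomeric pair, giving 4 + 1 = 5 stereoisomers in total.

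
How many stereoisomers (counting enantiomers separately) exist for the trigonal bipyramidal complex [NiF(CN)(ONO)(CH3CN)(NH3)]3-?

In a trigonal bipyramid the two axial positions differ from the three equatorial ones.
Exhaustive case analysis gives 10 geometric isomers.
Of these, 10 lack any improper symmetry element and so occur as enantiomeric pairs, giving 10 + 10 = 20 stereoisomers in total.

20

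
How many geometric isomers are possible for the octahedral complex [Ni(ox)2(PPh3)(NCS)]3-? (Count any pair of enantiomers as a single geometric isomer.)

In an octahedral complex each vertex has one trans partner and four cis neighbours.
Each ox is bidentate and must span two cis positions.
Systematic placement gives 2 geometric isomers: PPh3 and NCS mutually trans; PPh3 and NCS mutually cis (chiral).

2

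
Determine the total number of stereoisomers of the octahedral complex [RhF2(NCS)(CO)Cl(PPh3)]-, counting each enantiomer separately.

15

Placing the ligands in turn and identifying arrangements related by rotation or reflection leaves 9 distinct geometric isomers.
Of these, 6 lack any improper symmetry element and so occur as enantiomeric pairs, giving 9 + 6 = 15 stereoisomers in total.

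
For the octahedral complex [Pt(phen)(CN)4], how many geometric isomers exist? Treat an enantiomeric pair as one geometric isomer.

The six octahedral sites form three mutually perpendicular trans pairs.
Each phen is bidentate and must span two cis positions.
Only one geometric arrangement is possible.

1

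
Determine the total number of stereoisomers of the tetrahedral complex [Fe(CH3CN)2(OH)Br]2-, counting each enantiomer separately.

1

All four vertices of a tetrahedron are equivalent and mutually adjacent, so cis/trans isomerism cannot arise.
Only one geometric arrangement is possible.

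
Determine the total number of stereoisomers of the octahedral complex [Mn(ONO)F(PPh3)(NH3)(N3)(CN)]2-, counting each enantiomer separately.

30

In an octahedral complex each vertex has one trans partner and four cis neighbours.
Exhaustive case analysis gives 15 geometric isomers.
Of these, 15 lack any improper symmetry element and so occur as enantiomeric pairs, giving 15 + 15 = 30 stereoisomers in total.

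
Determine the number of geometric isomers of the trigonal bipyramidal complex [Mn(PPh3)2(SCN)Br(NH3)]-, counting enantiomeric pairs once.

Systematic enumeration (placing each ligand type in turn and discarding arrangements equivalent by rotation or reflection) gives 7 geometric isomers.

7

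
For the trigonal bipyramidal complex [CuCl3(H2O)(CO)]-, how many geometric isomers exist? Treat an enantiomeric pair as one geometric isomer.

4

A trigonal bipyramid has two axial and three equatorial sites, which are chemically inequivalent.
Systematic placement gives 4 geometric isomers: H2O equatorial, CO axial; H2O axial, CO axial; H2O equatorial, CO equatorial; H2O axial, CO equatorial.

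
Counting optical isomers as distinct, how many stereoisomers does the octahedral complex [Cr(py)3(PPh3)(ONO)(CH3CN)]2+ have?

5

Systematic placement gives 4 geometric isomers: py mer (3 arrangements); py fac (chiral).
One of these lacks any improper symmetry element and so occurs as an enantiomeric pair, giving 4 + 1 = 5 stereoisomers in total.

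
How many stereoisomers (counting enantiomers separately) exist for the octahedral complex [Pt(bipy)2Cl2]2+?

3

An octahedron has six vertices in three trans pairs; every non-trans pair is cis.
Each bipy is bidentate and must span two cis positions.
There are 2 geometric isomers: Cl trans; Cl cis (chiral).
One of these lacks any improper symmetry element and so occurs as an enantiomeric pair, giving 2 + 1 = 3 stereoisomers in total.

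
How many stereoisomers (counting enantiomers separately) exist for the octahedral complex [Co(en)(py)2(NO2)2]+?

Each en is bidentate and must span two cis positions.
The distinct arrangements are (3 in all): py cis, NO2 trans; py trans, NO2 cis; py cis, NO2 cis (chiral).
One of these lacks any improper symmetry element and so occurs as an enantiomeric pair, giving 3 + 1 = 4 stereoisomers in total.

4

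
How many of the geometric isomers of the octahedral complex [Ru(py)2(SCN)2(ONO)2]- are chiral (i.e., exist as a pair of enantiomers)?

1

The six octahedral sites form three mutually perpendicular trans pairs.
Working through the distinct placements yields 5 geometric isomers: py trans, SCN trans, ONO trans; py cis, SCN cis, ONO trans; py trans, SCN cis, ONO cis; py cis, SCN cis, ONO cis (chiral); py cis, SCN trans, ONO cis.
One of these lacks any improper symmetry element and so occurs as an enantiomeric pair, giving 5 + 1 = 6 stereoisomers in total.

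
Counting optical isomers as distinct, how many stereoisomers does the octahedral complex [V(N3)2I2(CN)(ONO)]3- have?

8

An octahedron has six vertices in three trans pairs; every non-trans pair is cis.
Working through the distinct placements yields 6 geometric isomers: N3 cis, I cis (3 arrangements, 2 chiral); N3 trans, I cis; N3 cis, I trans; N3 trans, I trans.
Of these, 2 lack any improper symmetry element and so occur as enantiomeric pairs, giving 6 + 2 = 8 stereoisomers in total.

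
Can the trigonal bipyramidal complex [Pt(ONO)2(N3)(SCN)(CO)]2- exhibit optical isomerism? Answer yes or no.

yes

In a trigonal bipyramid the two axial positions differ from the three equatorial ones.
Placing the ligands in turn and identifying arrangements related by rotation or reflection leaves 7 distinct geometric isomers.
Of these, 3 lack any improper symmetry element and so occur as enantiomeric pairs, giving 7 + 3 = 10 stereoisomers in total.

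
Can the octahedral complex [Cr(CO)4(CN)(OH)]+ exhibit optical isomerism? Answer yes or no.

There are 2 geometric isomers: CN and OH mutually cis; CN and OH mutually trans.
Each arrangement has an internal mirror plane or centre of symmetry, so none is chiral.

no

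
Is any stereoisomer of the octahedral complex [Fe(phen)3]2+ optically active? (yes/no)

yes

In an octahedral complex each vertex has one trans partner and four cis neighbours.
Each phen is bidentate and must span two cis positions.
Only one geometric arrangement is possible; it has no improper symmetry element, so it exists as a pair of enantiomers (2 stereoisomers).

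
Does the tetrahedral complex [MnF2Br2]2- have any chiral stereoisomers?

no

All four vertices of a tetrahedron are equivalent and mutually adjacent, so cis/trans isomerism cannot arise.
Only one geometric arrangement is possible.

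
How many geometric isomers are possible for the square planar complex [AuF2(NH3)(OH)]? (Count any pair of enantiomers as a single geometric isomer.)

2

In a square planar complex each vertex has one trans partner and two cis neighbours.
Working through the distinct placements yields 2 geometric isomers: F cis; F trans.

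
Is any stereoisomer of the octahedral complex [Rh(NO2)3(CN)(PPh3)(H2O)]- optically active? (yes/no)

yes

An octahedron has six vertices in three trans pairs; every non-trans pair is cis.
Systematic placement gives 4 geometric isomers: NO2 mer (3 arrangements); NO2 fac (chiral).
One of these lacks any improper symmetry element and so occurs as an enantiomeric pair, giving 4 + 1 = 5 stereoisomers in total.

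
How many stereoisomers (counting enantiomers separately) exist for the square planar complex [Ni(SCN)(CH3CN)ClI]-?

A square has two trans pairs of vertices; adjacent vertices are cis.
Systematic placement gives 3 geometric isomers: (CH3CN/I trans, Cl/SCN trans); (CH3CN/SCN trans, Cl/I trans); (CH3CN/Cl trans, I/SCN trans).
Each arrangement has an internal mirror plane or centre of symmetry, so none is chiral.

3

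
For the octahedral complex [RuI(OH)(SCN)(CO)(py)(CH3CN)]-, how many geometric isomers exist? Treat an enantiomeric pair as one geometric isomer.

An octahedron has six vertices in three trans pairs; every non-trans pair is cis.
Systematic enumeration (placing each ligand type in turn and discarding arrangements equivalent by rotation or reflection) gives 15 geometric isomers.

15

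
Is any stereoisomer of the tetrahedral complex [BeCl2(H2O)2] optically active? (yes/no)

no

All four vertices of a tetrahedron are equivalent and mutually adjacent, so cis/trans isomerism cannot arise.
Only one geometric arrangement is possible.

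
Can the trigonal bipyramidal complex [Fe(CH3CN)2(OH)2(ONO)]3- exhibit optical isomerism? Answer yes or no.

yes

A trigonal bipyramid has two axial and three equatorial sites, which are chemically inequivalent.
Systematic enumeration (placing each ligand type in turn and discarding arrangements equivalent by rotation or reflection) gives 5 geometric isomers.
One of these lacks any improper symmetry element and so occurs as an enantiomeric pair, giving 5 + 1 = 6 stereoisomers in total.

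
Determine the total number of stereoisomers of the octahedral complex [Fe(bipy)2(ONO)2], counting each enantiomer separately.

The six octahedral sites form three mutually perpendicular trans pairs.
Each bipy is bidentate and must span two cis positions.
There are 2 geometric isomers: ONO trans; ONO cis (chiral).
One of these lacks any improper symmetry element and so occurs as an enantiomeric pair, giving 2 + 1 = 3 stereoisomers in total.

3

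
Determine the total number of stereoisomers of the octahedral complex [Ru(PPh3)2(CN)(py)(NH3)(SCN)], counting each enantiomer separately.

In an octahedral complex each vertex has one trans partner and four cis neighbours.
Systematic enumeration (placing each ligand type in turn and discarding arrangements equivalent by rotation or reflection) gives 9 geometric isomers.
Of these, 6 lack any improper symmetry element and so occur as enantiomeric pairs, giving 9 + 6 = 15 stereoisomers in total.

15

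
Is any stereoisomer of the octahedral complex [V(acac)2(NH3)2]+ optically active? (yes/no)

yes

An octahedron has six vertices in three trans pairs; every non-trans pair is cis.
Each acac is bidentate and must span two cis positions.
Systematic placement gives 2 geometric isomers: NH3 trans; NH3 cis (chiral).
One of these lacks any improper symmetry element and so occurs as an enantiomeric pair, giving 2 + 1 = 3 stereoisomers in total.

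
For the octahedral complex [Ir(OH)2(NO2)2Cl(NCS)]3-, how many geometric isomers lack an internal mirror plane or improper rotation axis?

2

The six octahedral sites form three mutually perpendicular trans pairs.
Systematic placement gives 6 geometric isomers: OH trans, NO2 trans; OH cis, NO2 cis (3 arrangements, 2 chiral); OH trans, NO2 cis; OH cis, NO2 trans.
Of these, 2 lack any improper symmetry element and so occur as enantiomeric pairs, giving 6 + 2 = 8 stereoisomers in total.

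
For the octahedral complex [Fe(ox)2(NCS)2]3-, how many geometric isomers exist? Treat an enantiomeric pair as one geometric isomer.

Each ox is bidentate and must span two cis positions.
Working through the distinct placements yields 2 geometric isomers: NCS trans; NCS cis (chiral).

2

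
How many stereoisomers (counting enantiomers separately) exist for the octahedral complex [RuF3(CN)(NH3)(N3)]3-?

5

In an octahedral complex each vertex has one trans partner and four cis neighbours.
The distinct arrangements are (4 in all): F mer (3 arrangements); F fac (chiral).
One of these lacks any improper symmetry element and so occurs as an enantiomeric pair, giving 4 + 1 = 5 stereoisomers in total.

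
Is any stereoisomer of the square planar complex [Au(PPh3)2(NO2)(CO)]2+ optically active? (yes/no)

no

A square has two trans pairs of vertices; adjacent vertices are cis.
The distinct arrangements are (2 in all): PPh3 cis; PPh3 trans.
Each arrangement has an internal mirror plane or centre of symmetry, so none is chiral.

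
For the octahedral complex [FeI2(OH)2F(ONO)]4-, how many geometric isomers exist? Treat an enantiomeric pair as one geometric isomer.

6

An octahedron has six vertices in three trans pairs; every non-trans pair is cis.
The distinct arrangements are (6 in all): I cis, OH cis (3 arrangements, 2 chiral); I cis, OH trans; I trans, OH cis; I trans, OH trans.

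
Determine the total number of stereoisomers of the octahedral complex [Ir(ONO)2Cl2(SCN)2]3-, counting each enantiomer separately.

6

Working through the distinct placements yields 5 geometric isomers: ONO trans, Cl trans, SCN trans; ONO cis, Cl trans, SCN cis; ONO cis, Cl cis, SCN trans; ONO cis, Cl cis, SCN cis (chiral); ONO trans, Cl cis, SCN cis.
One of these lacks any improper symmetry element and so occurs as an enantiomeric pair, giving 5 + 1 = 6 stereoisomers in total.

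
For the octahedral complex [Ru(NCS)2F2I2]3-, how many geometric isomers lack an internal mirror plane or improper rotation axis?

The six octahedral sites form three mutually perpendicular trans pairs.
There are 5 geometric isomers: NCS trans, F trans, I trans; NCS cis, F trans, I cis; NCS trans, F cis, I cis; NCS cis, F cis, I cis (chiral); NCS cis, F cis, I trans.
One of these lacks any improper symmetry element and so occurs as an enantiomeric pair, giving 5 + 1 = 6 stereoisomers in total.

1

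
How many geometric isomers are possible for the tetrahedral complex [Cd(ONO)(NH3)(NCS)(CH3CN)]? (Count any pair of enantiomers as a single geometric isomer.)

1

Only one geometric arrangement is possible; it has no improper symmetry element, so it exists as a pair of enantiomers (2 stereoisomers).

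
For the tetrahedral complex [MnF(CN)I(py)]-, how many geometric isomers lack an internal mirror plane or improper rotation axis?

1

In a tetrahedral complex all four positions are equivalent and every pair of ligands is adjacent — there is no cis/trans distinction.
Only one geometric arrangement is possible; it has no improper symmetry element, so it exists as a pair of enantiomers (2 stereoisomers).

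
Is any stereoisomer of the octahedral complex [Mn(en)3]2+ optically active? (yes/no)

Each en is bidentate and must span two cis positions.
Only one geometric arrangement is possible; it has no improper symmetry element, so it exists as a pair of enantiomers (2 stereoisomers).

yes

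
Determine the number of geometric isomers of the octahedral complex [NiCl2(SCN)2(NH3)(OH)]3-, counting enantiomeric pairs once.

6

Systematic placement gives 6 geometric isomers: Cl trans, SCN trans; Cl trans, SCN cis; Cl cis, SCN trans; Cl cis, SCN cis (3 arrangements, 2 chiral).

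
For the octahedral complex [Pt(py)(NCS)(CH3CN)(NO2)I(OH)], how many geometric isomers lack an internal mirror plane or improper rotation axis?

Exhaustive case analysis gives 15 geometric isomers.
Of these, 15 lack any improper symmetry element and so occur as enantiomeric pairs, giving 15 + 15 = 30 stereoisomers in total.

15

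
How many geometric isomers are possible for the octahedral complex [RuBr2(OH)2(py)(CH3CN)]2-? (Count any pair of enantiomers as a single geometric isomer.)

6

An octahedron has six vertices in three trans pairs; every non-trans pair is cis.
The distinct arrangements are (6 in all): Br trans, OH cis; Br trans, OH trans; Br cis, OH cis (3 arrangements, 2 chiral); Br cis, OH trans.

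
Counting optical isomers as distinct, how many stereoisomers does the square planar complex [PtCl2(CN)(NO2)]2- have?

2

In a square planar complex each vertex has one trans partner and two cis neighbours.
The distinct arrangements are (2 in all): Cl cis; Cl trans.
Each arrangement has an internal mirror plane or centre of symmetry, so none is chiral.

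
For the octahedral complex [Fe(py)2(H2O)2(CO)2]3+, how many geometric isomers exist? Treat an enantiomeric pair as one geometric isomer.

The six octahedral sites form three mutually perpendicular trans pairs.
There are 5 geometric isomers: py trans, H2O trans, CO trans; py cis, H2O cis, CO trans; py trans, H2O cis, CO cis; py cis, H2O cis, CO cis (chiral); py cis, H2O trans, CO cis.

5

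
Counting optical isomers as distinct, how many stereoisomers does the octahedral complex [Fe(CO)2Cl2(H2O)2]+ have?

6

Systematic placement gives 5 geometric isomers: CO trans, Cl trans, H2O trans; CO trans, Cl cis, H2O cis; CO cis, Cl cis, H2O trans; CO cis, Cl cis, H2O cis (chiral); CO cis, Cl trans, H2O cis.
One of these lacks any improper symmetry element and so occurs as an enantiomeric pair, giving 5 + 1 = 6 stereoisomers in total.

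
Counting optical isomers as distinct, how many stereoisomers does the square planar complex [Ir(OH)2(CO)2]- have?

Systematic placement gives 2 geometric isomers: OH cis; OH trans.
Each arrangement has an internal mirror plane or centre of symmetry, so none is chiral.

2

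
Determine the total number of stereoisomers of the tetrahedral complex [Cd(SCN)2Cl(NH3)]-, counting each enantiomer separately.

1

In a tetrahedral complex all four positions are equivalent and every pair of ligands is adjacent — there is no cis/trans distinction.
Only one geometric arrangement is possible.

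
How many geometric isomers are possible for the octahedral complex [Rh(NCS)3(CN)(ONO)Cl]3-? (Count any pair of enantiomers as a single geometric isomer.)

4

The six octahedral sites form three mutually perpendicular trans pairs.
There are 4 geometric isomers: NCS mer (3 arrangements); NCS fac (chiral).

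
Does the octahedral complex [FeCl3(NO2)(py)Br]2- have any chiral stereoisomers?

Working through the distinct placements yields 4 geometric isomers: Cl mer (3 arrangements); Cl fac (chiral).
One of these lacks any improper symmetry element and so occurs as an enantiomeric pair, giving 4 + 1 = 5 stereoisomers in total.

yes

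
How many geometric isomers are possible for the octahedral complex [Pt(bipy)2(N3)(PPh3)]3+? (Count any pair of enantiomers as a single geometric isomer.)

2

Each bipy is bidentate and must span two cis positions.
Systematic placement gives 2 geometric isomers: N3 and PPh3 mutually trans; N3 and PPh3 mutually cis (chiral).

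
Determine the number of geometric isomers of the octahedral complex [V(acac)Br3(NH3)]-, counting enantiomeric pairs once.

The six octahedral sites form three mutually perpendicular trans pairs.
Each acac is bidentate and must span two cis positions.
The distinct arrangements are (2 in all): Br mer; Br fac.

2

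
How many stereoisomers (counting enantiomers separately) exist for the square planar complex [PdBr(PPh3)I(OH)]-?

A square has two trans pairs of vertices; adjacent vertices are cis.
Working through the distinct placements yields 3 geometric isomers: (Br/OH trans, I/PPh3 trans); (Br/PPh3 trans, I/OH trans); (Br/I trans, OH/PPh3 trans).
Each arrangement has an internal mirror plane or centre of symmetry, so none is chiral.

3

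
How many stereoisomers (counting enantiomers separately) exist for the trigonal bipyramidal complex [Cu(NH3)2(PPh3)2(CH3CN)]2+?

6

In a trigonal bipyramid the two axial positions differ from the three equatorial ones.
Exhaustive case analysis gives 5 geometric isomers.
One of these lacks any improper symmetry element and so occurs as an enantiomeric pair, giving 5 + 1 = 6 stereoisomers in total.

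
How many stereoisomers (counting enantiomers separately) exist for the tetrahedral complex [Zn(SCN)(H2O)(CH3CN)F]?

2

In a tetrahedral complex all four positions are equivalent and every pair of ligands is adjacent — there is no cis/trans distinction.
Only one geometric arrangement is possible; it has no improper symmetry element, so it exists as a pair of enantiomers (2 stereoisomers).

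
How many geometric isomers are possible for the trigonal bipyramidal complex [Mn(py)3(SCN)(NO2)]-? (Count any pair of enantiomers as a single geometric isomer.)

4

A trigonal bipyramid has two axial and three equatorial sites, which are chemically inequivalent.
The distinct arrangements are (4 in all): SCN axial, NO2 axial; SCN equatorial, NO2 axial; SCN axial, NO2 equatorial; SCN equatorial, NO2 equatorial.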